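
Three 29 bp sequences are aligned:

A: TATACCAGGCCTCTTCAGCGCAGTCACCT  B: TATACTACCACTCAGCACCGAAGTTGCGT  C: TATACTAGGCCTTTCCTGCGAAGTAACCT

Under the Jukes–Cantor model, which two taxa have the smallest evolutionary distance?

A–B: 11/29 differ, p = 0.379, d = 0.529.
A–C: 6/29 differ, p = 0.207, d = 0.242.
B–C: 11/29 differ, p = 0.379, d = 0.529.
The smallest distance is between A and C.

A and C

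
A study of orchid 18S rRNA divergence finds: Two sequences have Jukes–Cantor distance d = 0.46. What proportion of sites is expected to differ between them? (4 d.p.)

0.3438

p = (3/4)(1 − e^(−4d/3)) = 0.75 × (1 − e^(-0.613333)) = 0.75 × (1 − 0.541543) = 0.343843.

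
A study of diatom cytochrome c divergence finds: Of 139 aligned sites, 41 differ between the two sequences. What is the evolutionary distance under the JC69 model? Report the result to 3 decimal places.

p = 41/139 ≈ 0.294964.
d = −(3/4) ln(1 − 4p/3) = −0.75 ln(1 − 0.393285) = −0.75 ln(0.606715)
  = −0.75 × (-0.499696) = 0.374772 substitutions/site.

0.375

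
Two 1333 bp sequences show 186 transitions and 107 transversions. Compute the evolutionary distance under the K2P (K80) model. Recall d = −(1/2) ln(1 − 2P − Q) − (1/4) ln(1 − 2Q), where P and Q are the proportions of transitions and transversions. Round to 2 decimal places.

0.27

P = 186/1333 ≈ 0.139535 and Q = 107/1333 ≈ 0.08027.
Under the Kimura two-parameter model, d = −½ ln(1 − 2P − Q) − ¼ ln(1 − 2Q).
1 − 2P − Q = 0.64066, giving −½ ln(0.64066) = 0.222628.
1 − 2Q = 0.83946, giving −¼ ln(0.83946) = 0.043749.
d = 0.222628 + 0.043749 = 0.266377.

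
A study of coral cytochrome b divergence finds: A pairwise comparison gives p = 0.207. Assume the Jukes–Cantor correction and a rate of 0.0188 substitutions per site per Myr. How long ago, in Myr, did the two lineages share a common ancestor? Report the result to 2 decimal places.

6.44

d = −(3/4) ln(1 − 4p/3) = −0.75 ln(1 − 0.276) = −0.75 ln(0.724)
  = −0.75 × (-0.322964) = 0.242223 substitutions/site.
Under a molecular clock d = 2μt, so t = d/(2μ) = 0.242223 / (2 × 0.0188) = 6.44 Myr.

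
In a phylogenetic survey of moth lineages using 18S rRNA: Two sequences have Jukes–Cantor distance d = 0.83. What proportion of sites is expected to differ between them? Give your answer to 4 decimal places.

p = (3/4)(1 − e^(−4d/3)) = 0.75 × (1 − e^(-1.106667)) = 0.75 × (1 − 0.330659) = 0.502006.

0.5020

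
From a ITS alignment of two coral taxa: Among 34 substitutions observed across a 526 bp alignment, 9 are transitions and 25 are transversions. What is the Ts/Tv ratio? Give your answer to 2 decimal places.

R = 9/25 = 0.36.

0.36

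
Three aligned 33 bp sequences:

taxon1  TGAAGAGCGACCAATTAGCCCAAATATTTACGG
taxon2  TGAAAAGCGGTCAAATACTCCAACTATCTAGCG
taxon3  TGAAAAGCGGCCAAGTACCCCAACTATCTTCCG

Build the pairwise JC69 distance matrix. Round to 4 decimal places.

d(taxon1,taxon2) = 0.3882, d(taxon1,taxon3) = 0.2928, d(taxon2,taxon3) = 0.1693

taxon1–taxon2: 10/33 sites differ → p ≈ 0.30303, d = −0.75 ln(1 − 0.40404) = 0.388186 ≈ 0.3882.
taxon1–taxon3: 8/33 sites differ → p ≈ 0.242424, d = −0.75 ln(1 − 0.323232) = 0.292820 ≈ 0.2928.
taxon2–taxon3: 5/33 sites differ → p ≈ 0.151515, d = −0.75 ln(1 − 0.20202) = 0.169254 ≈ 0.1693.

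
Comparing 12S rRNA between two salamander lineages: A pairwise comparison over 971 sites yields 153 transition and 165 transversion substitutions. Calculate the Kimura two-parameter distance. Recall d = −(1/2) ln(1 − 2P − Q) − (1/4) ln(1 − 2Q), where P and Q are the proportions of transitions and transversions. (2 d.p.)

P = 153/971 ≈ 0.15757 and Q = 165/971 ≈ 0.169928.
Under the Kimura two-parameter model, d = −½ ln(1 − 2P − Q) − ¼ ln(1 − 2Q).
1 − 2P − Q = 0.514932, giving −½ ln(0.514932) = 0.331860.
1 − 2Q = 0.660144, giving −¼ ln(0.660144) = 0.103824.
d = 0.331860 + 0.103824 = 0.435684.

0.44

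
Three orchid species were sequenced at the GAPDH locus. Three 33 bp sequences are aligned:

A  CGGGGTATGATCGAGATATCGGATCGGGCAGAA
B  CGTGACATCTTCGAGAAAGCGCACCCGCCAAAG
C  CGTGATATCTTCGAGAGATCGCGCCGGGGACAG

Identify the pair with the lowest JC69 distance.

B and C

A–B: 13/33 differ, p = 0.394, d = 0.559.
A–C: 11/33 differ, p = 0.333, d = 0.441.
B–C: 8/33 differ, p = 0.242, d = 0.293.
The smallest distance is between B and C.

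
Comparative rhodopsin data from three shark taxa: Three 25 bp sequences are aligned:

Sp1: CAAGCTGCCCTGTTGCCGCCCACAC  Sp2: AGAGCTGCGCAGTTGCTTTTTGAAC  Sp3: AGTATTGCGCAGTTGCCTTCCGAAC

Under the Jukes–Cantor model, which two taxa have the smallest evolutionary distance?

Sp2 and Sp3

Sp1–Sp2: 11/25 differ, p = 0.440, d = 0.663.
Sp1–Sp3: 11/25 differ, p = 0.440, d = 0.663.
Sp2–Sp3: 6/25 differ, p = 0.240, d = 0.289.
The smallest distance is between Sp2 and Sp3.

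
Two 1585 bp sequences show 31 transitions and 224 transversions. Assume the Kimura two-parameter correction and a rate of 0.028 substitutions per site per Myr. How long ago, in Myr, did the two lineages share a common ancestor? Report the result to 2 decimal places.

P = 31/1585 ≈ 0.019558 and Q = 224/1585 ≈ 0.141325.
Under the Kimura two-parameter model, d = −½ ln(1 − 2P − Q) − ¼ ln(1 − 2Q).
1 − 2P − Q = 0.819559, giving −½ ln(0.819559) = 0.099494.
1 − 2Q = 0.71735, giving −¼ ln(0.71735) = 0.083048.
d = 0.099494 + 0.083048 = 0.182542.
Under a molecular clock d = 2μt, so t = d/(2μ) = 0.182542 / (2 × 0.028) = 3.26 Myr.

3.26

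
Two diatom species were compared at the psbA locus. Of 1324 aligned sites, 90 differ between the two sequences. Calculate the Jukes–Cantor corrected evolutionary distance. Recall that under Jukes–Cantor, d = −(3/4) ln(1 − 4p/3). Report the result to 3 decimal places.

p = 90/1324 ≈ 0.067976.
d = −(3/4) ln(1 − 4p/3) = −0.75 ln(1 − 0.090635) = −0.75 ln(0.909365)
  = −0.75 × (-0.095009) = 0.071257 substitutions/site.

0.071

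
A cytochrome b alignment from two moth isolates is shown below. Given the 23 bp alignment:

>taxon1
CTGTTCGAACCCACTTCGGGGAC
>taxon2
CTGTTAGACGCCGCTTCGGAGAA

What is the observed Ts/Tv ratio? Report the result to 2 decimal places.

Transitions are A↔G and C↔T; transversions are all other mismatches.
Transitions: 2. Transversions: 4.
R = 2/4 = 0.50.

0.50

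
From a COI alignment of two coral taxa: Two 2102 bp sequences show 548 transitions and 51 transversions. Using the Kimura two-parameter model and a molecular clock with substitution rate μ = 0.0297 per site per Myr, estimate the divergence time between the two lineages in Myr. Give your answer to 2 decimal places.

6.85

P = 548/2102 ≈ 0.260704 and Q = 51/2102 ≈ 0.024263.
Under the Kimura two-parameter model, d = −½ ln(1 − 2P − Q) − ¼ ln(1 − 2Q).
1 − 2P − Q = 0.454329, giving −½ ln(0.454329) = 0.394467.
1 − 2Q = 0.951474, giving −¼ ln(0.951474) = 0.012436.
d = 0.394467 + 0.012436 = 0.406903.
Under a molecular clock d = 2μt, so t = d/(2μ) = 0.406903 / (2 × 0.0297) = 6.85 Myr.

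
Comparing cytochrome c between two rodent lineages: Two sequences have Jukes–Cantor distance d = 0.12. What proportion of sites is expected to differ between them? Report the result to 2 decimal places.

p = (3/4)(1 − e^(−4d/3)) = 0.75 × (1 − e^(-0.16)) = 0.75 × (1 − 0.852144) = 0.110892.

0.11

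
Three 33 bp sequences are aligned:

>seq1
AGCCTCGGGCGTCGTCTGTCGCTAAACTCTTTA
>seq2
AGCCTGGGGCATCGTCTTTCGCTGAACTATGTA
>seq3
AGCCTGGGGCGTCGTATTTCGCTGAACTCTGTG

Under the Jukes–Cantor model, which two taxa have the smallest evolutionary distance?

seq2 and seq3

seq1–seq2: 6/33 differ, p = 0.182, d = 0.208.
seq1–seq3: 6/33 differ, p = 0.182, d = 0.208.
seq2–seq3: 4/33 differ, p = 0.121, d = 0.132.
The smallest distance is between seq2 and seq3.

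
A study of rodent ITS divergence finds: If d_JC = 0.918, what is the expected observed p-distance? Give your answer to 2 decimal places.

0.53

p = (3/4)(1 − e^(−4d/3)) = 0.75 × (1 − e^(-1.224)) = 0.75 × (1 − 0.294052) = 0.529461.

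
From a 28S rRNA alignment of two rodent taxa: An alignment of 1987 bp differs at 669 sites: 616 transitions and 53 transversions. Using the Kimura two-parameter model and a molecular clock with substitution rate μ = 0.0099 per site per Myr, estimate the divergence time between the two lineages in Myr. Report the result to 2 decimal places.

26.97

P = 616/1987 ≈ 0.310015 and Q = 53/1987 ≈ 0.026673.
Under the Kimura two-parameter model, d = −½ ln(1 − 2P − Q) − ¼ ln(1 − 2Q).
1 − 2P − Q = 0.353297, giving −½ ln(0.353297) = 0.520223.
1 − 2Q = 0.946654, giving −¼ ln(0.946654) = 0.013705.
d = 0.520223 + 0.013705 = 0.533928.
Under a molecular clock d = 2μt, so t = d/(2μ) = 0.533928 / (2 × 0.0099) = 26.97 Myr.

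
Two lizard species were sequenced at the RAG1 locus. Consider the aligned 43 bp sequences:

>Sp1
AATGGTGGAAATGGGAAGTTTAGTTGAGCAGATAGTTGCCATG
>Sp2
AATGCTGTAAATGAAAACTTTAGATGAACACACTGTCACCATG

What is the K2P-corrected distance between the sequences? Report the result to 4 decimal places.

Of 43 sites, 6 differences are transitions and 6 are transversions, so P = 6/43 ≈ 0.139535 and Q = 6/43 ≈ 0.139535.
Under the Kimura two-parameter model, d = −½ ln(1 − 2P − Q) − ¼ ln(1 − 2Q).
1 − 2P − Q = 0.581395, giving −½ ln(0.581395) = 0.271162.
1 − 2Q = 0.72093, giving −¼ ln(0.72093) = 0.081803.
d = 0.271162 + 0.081803 = 0.352965.

0.3530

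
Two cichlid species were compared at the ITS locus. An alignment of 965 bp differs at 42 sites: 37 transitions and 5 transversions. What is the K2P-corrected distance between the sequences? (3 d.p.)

0.045

P = 37/965 ≈ 0.038342 and Q = 5/965 ≈ 0.005181.
Under the Kimura two-parameter model, d = −½ ln(1 − 2P − Q) − ¼ ln(1 − 2Q).
1 − 2P − Q = 0.918135, giving −½ ln(0.918135) = 0.042705.
1 − 2Q = 0.989638, giving −¼ ln(0.989638) = 0.002604.
d = 0.042705 + 0.002604 = 0.045309.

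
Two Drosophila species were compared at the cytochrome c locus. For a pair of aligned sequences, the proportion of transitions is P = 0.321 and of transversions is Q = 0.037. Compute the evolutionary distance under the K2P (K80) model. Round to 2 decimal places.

0.59

Under the Kimura two-parameter model, d = −½ ln(1 − 2P − Q) − ¼ ln(1 − 2Q).
1 − 2P − Q = 0.321, giving −½ ln(0.321) = 0.568157.
1 − 2Q = 0.926, giving −¼ ln(0.926) = 0.019220.
d = 0.568157 + 0.019220 = 0.587377.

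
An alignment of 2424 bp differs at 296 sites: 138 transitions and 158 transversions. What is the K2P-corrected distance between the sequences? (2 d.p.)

0.13

P = 138/2424 ≈ 0.056931 and Q = 158/2424 ≈ 0.065182.
Under the Kimura two-parameter model, d = −½ ln(1 − 2P − Q) − ¼ ln(1 − 2Q).
1 − 2P − Q = 0.820956, giving −½ ln(0.820956) = 0.098643.
1 − 2Q = 0.869636, giving −¼ ln(0.869636) = 0.034920.
d = 0.098643 + 0.034920 = 0.133563.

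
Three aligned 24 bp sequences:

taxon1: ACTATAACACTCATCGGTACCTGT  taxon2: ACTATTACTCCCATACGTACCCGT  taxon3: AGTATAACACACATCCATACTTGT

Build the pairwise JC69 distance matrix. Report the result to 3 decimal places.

taxon1–taxon2: 6/24 sites differ → p = 0.25, d = −0.75 ln(1 − 0.333333) = 0.304098 ≈ 0.304.
taxon1–taxon3: 5/24 sites differ → p ≈ 0.208333, d = −0.75 ln(1 − 0.277777) = 0.244066 ≈ 0.244.
taxon2–taxon3: 8/24 sites differ → p ≈ 0.333333, d = −0.75 ln(1 − 0.444444) = 0.440839 ≈ 0.441.

d(taxon1,taxon2) = 0.304, d(taxon1,taxon3) = 0.244, d(taxon2,taxon3) = 0.441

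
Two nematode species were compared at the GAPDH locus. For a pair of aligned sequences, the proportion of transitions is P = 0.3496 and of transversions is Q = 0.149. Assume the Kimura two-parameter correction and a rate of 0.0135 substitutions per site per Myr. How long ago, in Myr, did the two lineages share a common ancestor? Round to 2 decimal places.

38.19

Under the Kimura two-parameter model, d = −½ ln(1 − 2P − Q) − ¼ ln(1 − 2Q).
1 − 2P − Q = 0.1518, giving −½ ln(0.1518) = 0.942596.
1 − 2Q = 0.702, giving −¼ ln(0.702) = 0.088455.
d = 0.942596 + 0.088455 = 1.031051.
Under a molecular clock d = 2μt, so t = d/(2μ) = 1.031051 / (2 × 0.0135) = 38.19 Myr.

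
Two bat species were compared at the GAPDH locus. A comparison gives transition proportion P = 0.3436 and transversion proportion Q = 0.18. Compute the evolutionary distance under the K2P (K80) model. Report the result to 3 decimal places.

Under the Kimura two-parameter model, d = −½ ln(1 − 2P − Q) − ¼ ln(1 − 2Q).
1 − 2P − Q = 0.1328, giving −½ ln(0.1328) = 1.009456.
1 − 2Q = 0.64, giving −¼ ln(0.64) = 0.111572.
d = 1.009456 + 0.111572 = 1.121028.

1.121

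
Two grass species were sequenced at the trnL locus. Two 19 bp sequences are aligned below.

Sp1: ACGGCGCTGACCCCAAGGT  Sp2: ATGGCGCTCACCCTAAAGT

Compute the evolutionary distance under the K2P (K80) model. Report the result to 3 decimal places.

Of 19 sites, 3 differences are transitions and 1 are transversions, so P = 3/19 ≈ 0.157895 and Q = 1/19 ≈ 0.052632.
Under the Kimura two-parameter model, d = −½ ln(1 − 2P − Q) − ¼ ln(1 − 2Q).
1 − 2P − Q = 0.631578, giving −½ ln(0.631578) = 0.229767.
1 − 2Q = 0.894736, giving −¼ ln(0.894736) = 0.027807.
d = 0.229767 + 0.027807 = 0.257574.

0.258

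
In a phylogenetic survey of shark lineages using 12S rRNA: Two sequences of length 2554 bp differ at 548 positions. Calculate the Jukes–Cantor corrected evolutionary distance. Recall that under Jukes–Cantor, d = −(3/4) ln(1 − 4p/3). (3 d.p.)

p = 548/2554 ≈ 0.214565.
d = −(3/4) ln(1 − 4p/3) = −0.75 ln(1 − 0.286087) = −0.75 ln(0.713913)
  = −0.75 × (-0.336994) = 0.252746 substitutions/site.

0.253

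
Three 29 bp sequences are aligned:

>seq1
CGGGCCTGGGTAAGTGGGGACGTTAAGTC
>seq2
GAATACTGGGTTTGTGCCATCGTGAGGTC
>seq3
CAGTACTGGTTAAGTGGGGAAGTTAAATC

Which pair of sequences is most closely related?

seq1–seq2: 13/29 differ, p = 0.448, d = 0.683.
seq1–seq3: 6/29 differ, p = 0.207, d = 0.242.
seq2–seq3: 13/29 differ, p = 0.448, d = 0.683.
The smallest distance is between seq1 and seq3.

seq1 and seq3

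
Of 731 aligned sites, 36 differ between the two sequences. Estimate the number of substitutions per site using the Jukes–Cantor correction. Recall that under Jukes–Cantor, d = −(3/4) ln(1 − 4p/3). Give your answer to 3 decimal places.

p = 36/731 ≈ 0.049248.
d = −(3/4) ln(1 − 4p/3) = −0.75 ln(1 − 0.065664) = −0.75 ln(0.934336)
  = −0.75 × (-0.067919) = 0.050939 substitutions/site.

0.051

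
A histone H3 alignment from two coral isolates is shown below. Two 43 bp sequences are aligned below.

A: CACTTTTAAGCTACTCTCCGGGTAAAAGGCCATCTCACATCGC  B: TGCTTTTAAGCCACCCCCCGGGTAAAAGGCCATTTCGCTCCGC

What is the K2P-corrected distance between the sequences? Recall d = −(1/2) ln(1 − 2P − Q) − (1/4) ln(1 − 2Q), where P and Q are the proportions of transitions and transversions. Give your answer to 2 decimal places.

Of 43 sites, 8 differences are transitions and 1 are transversions, so P = 8/43 ≈ 0.186047 and Q = 1/43 ≈ 0.023256.
Under the Kimura two-parameter model, d = −½ ln(1 − 2P − Q) − ¼ ln(1 − 2Q).
1 − 2P − Q = 0.60465, giving −½ ln(0.60465) = 0.251553.
1 − 2Q = 0.953488, giving −¼ ln(0.953488) = 0.011907.
d = 0.251553 + 0.011907 = 0.263460.

0.26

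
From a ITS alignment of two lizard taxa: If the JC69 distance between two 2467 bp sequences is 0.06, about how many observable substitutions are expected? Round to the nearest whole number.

142

Invert JC69: p = (3/4)(1 − e^(−4d/3)) = 0.75 × (1 − e^(-0.08)) = 0.75 × (1 − 0.923116) = 0.057663.
Expected differing sites = pL ≈ 0.057663 × 2467 = 142.254621 ≈ 142.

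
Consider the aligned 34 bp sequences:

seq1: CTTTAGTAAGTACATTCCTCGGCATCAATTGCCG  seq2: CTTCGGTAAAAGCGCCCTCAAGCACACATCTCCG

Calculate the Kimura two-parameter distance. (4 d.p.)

1.0455

Of 34 sites, 12 differences are transitions and 5 are transversions, so P = 12/34 ≈ 0.352941 and Q = 5/34 ≈ 0.147059.
Under the Kimura two-parameter model, d = −½ ln(1 − 2P − Q) − ¼ ln(1 − 2Q).
1 − 2P − Q = 0.147059, giving −½ ln(0.147059) = 0.958461.
1 − 2Q = 0.705882, giving −¼ ln(0.705882) = 0.087077.
d = 0.958461 + 0.087077 = 1.045538.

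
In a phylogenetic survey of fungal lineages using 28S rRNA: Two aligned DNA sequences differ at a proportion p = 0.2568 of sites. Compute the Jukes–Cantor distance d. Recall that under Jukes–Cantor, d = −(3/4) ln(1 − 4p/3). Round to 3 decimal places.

d = −(3/4) ln(1 − 4p/3) = −0.75 ln(1 − 0.3424) = −0.75 ln(0.6576)
  = −0.75 × (-0.419158) = 0.314369 substitutions/site.

0.314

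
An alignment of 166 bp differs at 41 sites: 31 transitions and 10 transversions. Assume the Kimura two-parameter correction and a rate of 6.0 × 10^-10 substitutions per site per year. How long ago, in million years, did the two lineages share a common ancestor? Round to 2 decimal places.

263.70

P = 31/166 ≈ 0.186747 and Q = 10/166 ≈ 0.060241.
Under the Kimura two-parameter model, d = −½ ln(1 − 2P − Q) − ¼ ln(1 − 2Q).
1 − 2P − Q = 0.566265, giving −½ ln(0.566265) = 0.284347.
1 − 2Q = 0.879518, giving −¼ ln(0.879518) = 0.032095.
d = 0.284347 + 0.032095 = 0.316442.
Under a molecular clock d = 2μt, so t = d/(2μ) = 0.316442 / (2 × 6.0 × 10^-10) = 263.70 million years.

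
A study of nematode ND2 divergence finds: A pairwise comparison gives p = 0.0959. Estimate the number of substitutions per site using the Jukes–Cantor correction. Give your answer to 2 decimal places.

d = −(3/4) ln(1 − 4p/3) = −0.75 ln(1 − 0.127867) = −0.75 ln(0.872133)
  = −0.75 × (-0.136813) = 0.102610 substitutions/site.

0.10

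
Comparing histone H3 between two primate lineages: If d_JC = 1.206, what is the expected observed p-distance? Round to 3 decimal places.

0.600

p = (3/4)(1 − e^(−4d/3)) = 0.75 × (1 − e^(-1.608)) = 0.75 × (1 − 0.200288) = 0.599784.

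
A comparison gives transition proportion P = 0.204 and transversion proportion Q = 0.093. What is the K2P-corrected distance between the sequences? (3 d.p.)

Under the Kimura two-parameter model, d = −½ ln(1 − 2P − Q) − ¼ ln(1 − 2Q).
1 − 2P − Q = 0.499, giving −½ ln(0.499) = 0.347575.
1 − 2Q = 0.814, giving −¼ ln(0.814) = 0.051449.
d = 0.347575 + 0.051449 = 0.399024.

0.399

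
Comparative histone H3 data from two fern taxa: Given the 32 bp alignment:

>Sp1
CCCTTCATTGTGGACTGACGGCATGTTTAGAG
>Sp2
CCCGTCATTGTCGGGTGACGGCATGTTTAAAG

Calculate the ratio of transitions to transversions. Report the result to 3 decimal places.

0.667

Transitions are A↔G and C↔T; transversions are all other mismatches.
Transitions: 2. Transversions: 3.
R = 2/3 = 0.666666… ≈ 0.667 (to 3 d.p.).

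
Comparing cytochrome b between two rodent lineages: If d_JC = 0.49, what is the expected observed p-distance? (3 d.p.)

p = (3/4)(1 − e^(−4d/3)) = 0.75 × (1 − e^(-0.653333)) = 0.75 × (1 − 0.520309) = 0.359768.

0.360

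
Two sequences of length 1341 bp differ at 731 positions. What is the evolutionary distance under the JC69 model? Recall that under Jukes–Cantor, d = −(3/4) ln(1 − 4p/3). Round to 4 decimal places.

0.9732

p = 731/1341 ≈ 0.545116.
d = −(3/4) ln(1 − 4p/3) = −0.75 ln(1 − 0.726821) = −0.75 ln(0.273179)
  = −0.75 × (-1.297628) = 0.973221 substitutions/site.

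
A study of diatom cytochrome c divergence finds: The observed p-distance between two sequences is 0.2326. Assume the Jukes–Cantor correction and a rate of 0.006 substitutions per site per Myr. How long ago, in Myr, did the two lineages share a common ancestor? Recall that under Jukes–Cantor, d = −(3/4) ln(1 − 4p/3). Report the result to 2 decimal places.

d = −(3/4) ln(1 − 4p/3) = −0.75 ln(1 − 0.310133) = −0.75 ln(0.689867)
  = −0.75 × (-0.371256) = 0.278442 substitutions/site.
Under a molecular clock d = 2μt, so t = d/(2μ) = 0.278442 / (2 × 0.006) = 23.20 Myr.

23.20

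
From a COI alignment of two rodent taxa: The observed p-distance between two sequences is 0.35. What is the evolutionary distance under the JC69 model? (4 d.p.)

d = −(3/4) ln(1 − 4p/3) = −0.75 ln(1 − 0.466667) = −0.75 ln(0.533333)
  = −0.75 × (-0.628609) = 0.471457 substitutions/site.

0.4715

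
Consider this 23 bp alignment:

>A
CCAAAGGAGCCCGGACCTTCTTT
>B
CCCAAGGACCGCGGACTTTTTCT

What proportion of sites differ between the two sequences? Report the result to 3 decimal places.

The sequences differ at 6 of 23 positions (sites 3, 9, 11, 17, 20, 22).
p = 6/23 = 0.260869… ≈ 0.261 (to 3 d.p.).

0.261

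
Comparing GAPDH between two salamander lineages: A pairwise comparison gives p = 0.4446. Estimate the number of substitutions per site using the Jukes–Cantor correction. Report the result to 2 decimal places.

0.67

d = −(3/4) ln(1 − 4p/3) = −0.75 ln(1 − 0.5928) = −0.75 ln(0.4072)
  = −0.75 × (-0.898451) = 0.673838 substitutions/site.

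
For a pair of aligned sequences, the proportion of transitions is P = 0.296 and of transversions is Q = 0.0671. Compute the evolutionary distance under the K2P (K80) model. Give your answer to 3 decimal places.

Under the Kimura two-parameter model, d = −½ ln(1 − 2P − Q) − ¼ ln(1 − 2Q).
1 − 2P − Q = 0.3409, giving −½ ln(0.3409) = 0.538083.
1 − 2Q = 0.8658, giving −¼ ln(0.8658) = 0.036025.
d = 0.538083 + 0.036025 = 0.574108.

0.574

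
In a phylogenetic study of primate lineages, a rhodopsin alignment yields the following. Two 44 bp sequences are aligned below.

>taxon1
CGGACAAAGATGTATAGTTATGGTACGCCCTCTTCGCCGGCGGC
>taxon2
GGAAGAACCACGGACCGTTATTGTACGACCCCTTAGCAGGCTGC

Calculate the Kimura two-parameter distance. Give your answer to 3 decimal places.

Of 44 sites, 4 differences are transitions and 11 are transversions, so P = 4/44 ≈ 0.090909 and Q = 11/44 = 0.25.
Under the Kimura two-parameter model, d = −½ ln(1 − 2P − Q) − ¼ ln(1 − 2Q).
1 − 2P − Q = 0.568182, giving −½ ln(0.568182) = 0.282657.
1 − 2Q = 0.5, giving −¼ ln(0.5) = 0.173287.
d = 0.282657 + 0.173287 = 0.455944.

0.456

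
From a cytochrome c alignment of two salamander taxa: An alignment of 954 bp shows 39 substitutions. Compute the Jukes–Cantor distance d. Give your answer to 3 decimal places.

0.042

p = 39/954 ≈ 0.040881.
d = −(3/4) ln(1 − 4p/3) = −0.75 ln(1 − 0.054508) = −0.75 ln(0.945492)
  = −0.75 × (-0.056050) = 0.042038 substitutions/site.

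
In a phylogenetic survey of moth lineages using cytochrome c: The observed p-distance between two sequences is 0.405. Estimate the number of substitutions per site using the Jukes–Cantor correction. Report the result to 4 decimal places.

0.5824

d = −(3/4) ln(1 − 4p/3) = −0.75 ln(1 − 0.54) = −0.75 ln(0.46)
  = −0.75 × (-0.776529) = 0.582397 substitutions/site.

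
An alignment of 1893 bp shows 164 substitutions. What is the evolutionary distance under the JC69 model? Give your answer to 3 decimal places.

p = 164/1893 ≈ 0.086635.
d = −(3/4) ln(1 − 4p/3) = −0.75 ln(1 − 0.115513) = −0.75 ln(0.884487)
  = −0.75 × (-0.122747) = 0.092060 substitutions/site.

0.092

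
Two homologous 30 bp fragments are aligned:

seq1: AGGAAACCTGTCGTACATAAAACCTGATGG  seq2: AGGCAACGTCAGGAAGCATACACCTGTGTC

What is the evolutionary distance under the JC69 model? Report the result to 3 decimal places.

The sequences differ at 15 of 30 sites, so p = 15/30 = 0.5.
d = −(3/4) ln(1 − 4p/3) = −0.75 ln(1 − 0.666667) = −0.75 ln(0.333333)
  = −0.75 × (-1.098613) = 0.823960 substitutions/site.

0.824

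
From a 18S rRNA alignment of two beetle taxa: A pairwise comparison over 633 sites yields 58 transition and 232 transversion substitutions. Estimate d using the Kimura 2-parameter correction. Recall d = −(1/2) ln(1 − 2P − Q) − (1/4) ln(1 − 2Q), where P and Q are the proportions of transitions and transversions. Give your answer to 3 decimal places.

P = 58/633 ≈ 0.091627 and Q = 232/633 ≈ 0.366509.
Under the Kimura two-parameter model, d = −½ ln(1 − 2P − Q) − ¼ ln(1 − 2Q).
1 − 2P − Q = 0.450237, giving −½ ln(0.450237) = 0.398991.
1 − 2Q = 0.266982, giving −¼ ln(0.266982) = 0.330144.
d = 0.398991 + 0.330144 = 0.729135.

0.729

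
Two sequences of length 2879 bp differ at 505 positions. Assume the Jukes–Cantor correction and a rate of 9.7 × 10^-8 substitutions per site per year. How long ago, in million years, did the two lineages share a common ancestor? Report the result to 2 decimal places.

p = 505/2879 ≈ 0.175408.
d = −(3/4) ln(1 − 4p/3) = −0.75 ln(1 − 0.233877) = −0.75 ln(0.766123)
  = −0.75 × (-0.266413) = 0.199810 substitutions/site.
Under a molecular clock d = 2μt, so t = d/(2μ) = 0.199810 / (2 × 9.7 × 10^-8) = 1.03 million years.

1.03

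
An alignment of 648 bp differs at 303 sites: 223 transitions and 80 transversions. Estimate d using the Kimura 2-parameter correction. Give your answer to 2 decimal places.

0.91

P = 223/648 ≈ 0.344136 and Q = 80/648 ≈ 0.123457.
Under the Kimura two-parameter model, d = −½ ln(1 − 2P − Q) − ¼ ln(1 − 2Q).
1 − 2P − Q = 0.188271, giving −½ ln(0.188271) = 0.834936.
1 − 2Q = 0.753086, giving −¼ ln(0.753086) = 0.070894.
d = 0.834936 + 0.070894 = 0.905830.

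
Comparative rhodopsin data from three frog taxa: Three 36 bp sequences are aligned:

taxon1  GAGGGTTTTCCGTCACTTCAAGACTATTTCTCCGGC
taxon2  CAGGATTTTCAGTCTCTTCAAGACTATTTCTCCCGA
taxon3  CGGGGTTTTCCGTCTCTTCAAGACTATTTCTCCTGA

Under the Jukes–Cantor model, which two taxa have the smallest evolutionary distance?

taxon1–taxon2: 6/36 differ, p = 0.167, d = 0.188.
taxon1–taxon3: 5/36 differ, p = 0.139, d = 0.154.
taxon2–taxon3: 4/36 differ, p = 0.111, d = 0.120.
The smallest distance is between taxon2 and taxon3.

taxon2 and taxon3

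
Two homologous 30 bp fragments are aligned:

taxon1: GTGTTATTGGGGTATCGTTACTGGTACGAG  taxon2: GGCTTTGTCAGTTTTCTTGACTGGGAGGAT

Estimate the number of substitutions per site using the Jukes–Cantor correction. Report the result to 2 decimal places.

0.65

The sequences differ at 13 of 30 sites, so p = 13/30 ≈ 0.433333.
d = −(3/4) ln(1 − 4p/3) = −0.75 ln(1 − 0.577777) = −0.75 ln(0.422223)
  = −0.75 × (-0.862222) = 0.646667 substitutions/site.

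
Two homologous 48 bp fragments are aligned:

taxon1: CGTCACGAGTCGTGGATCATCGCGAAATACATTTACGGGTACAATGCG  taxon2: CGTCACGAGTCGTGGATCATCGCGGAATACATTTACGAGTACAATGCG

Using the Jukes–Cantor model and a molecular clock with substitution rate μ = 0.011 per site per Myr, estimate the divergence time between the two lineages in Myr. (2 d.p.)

1.95

The sequences differ at 2 of 48 sites (25, 38), so p = 2/48 ≈ 0.041667.
d = −(3/4) ln(1 − 4p/3) = −0.75 ln(1 − 0.055556) = −0.75 ln(0.944444)
  = −0.75 × (-0.057159) = 0.042869 substitutions/site.
Under a molecular clock d = 2μt, so t = d/(2μ) = 0.042869 / (2 × 0.011) = 1.95 Myr.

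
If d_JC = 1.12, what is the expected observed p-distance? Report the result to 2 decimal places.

p = (3/4)(1 − e^(−4d/3)) = 0.75 × (1 − e^(-1.493333)) = 0.75 × (1 − 0.224623) = 0.581533.

0.58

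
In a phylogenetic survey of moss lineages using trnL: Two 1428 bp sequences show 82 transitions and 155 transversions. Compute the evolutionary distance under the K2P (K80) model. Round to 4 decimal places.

0.1876

P = 82/1428 ≈ 0.057423 and Q = 155/1428 ≈ 0.108543.
Under the Kimura two-parameter model, d = −½ ln(1 − 2P − Q) − ¼ ln(1 − 2Q).
1 − 2P − Q = 0.776611, giving −½ ln(0.776611) = 0.126408.
1 − 2Q = 0.782914, giving −¼ ln(0.782914) = 0.061183.
d = 0.126408 + 0.061183 = 0.187591.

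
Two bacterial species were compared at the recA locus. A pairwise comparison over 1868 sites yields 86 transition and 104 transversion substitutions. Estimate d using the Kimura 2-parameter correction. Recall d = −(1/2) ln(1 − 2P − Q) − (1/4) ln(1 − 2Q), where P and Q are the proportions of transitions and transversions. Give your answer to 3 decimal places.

0.109

P = 86/1868 ≈ 0.046039 and Q = 104/1868 ≈ 0.055675.
Under the Kimura two-parameter model, d = −½ ln(1 − 2P − Q) − ¼ ln(1 − 2Q).
1 − 2P − Q = 0.852247, giving −½ ln(0.852247) = 0.079939.
1 − 2Q = 0.88865, giving −¼ ln(0.88865) = 0.029513.
d = 0.079939 + 0.029513 = 0.109452.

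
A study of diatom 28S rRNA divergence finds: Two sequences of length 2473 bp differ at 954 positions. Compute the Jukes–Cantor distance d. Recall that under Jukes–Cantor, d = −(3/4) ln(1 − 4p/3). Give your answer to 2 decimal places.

p = 954/2473 ≈ 0.385766.
d = −(3/4) ln(1 − 4p/3) = −0.75 ln(1 − 0.514355) = −0.75 ln(0.485645)
  = −0.75 × (-0.722277) = 0.541708 substitutions/site.

0.54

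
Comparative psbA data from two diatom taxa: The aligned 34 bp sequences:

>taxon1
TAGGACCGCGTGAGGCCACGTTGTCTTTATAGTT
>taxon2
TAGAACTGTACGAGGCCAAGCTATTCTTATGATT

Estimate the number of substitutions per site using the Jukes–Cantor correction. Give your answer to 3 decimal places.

0.477

The sequences differ at 12 of 34 sites, so p = 12/34 ≈ 0.352941.
d = −(3/4) ln(1 − 4p/3) = −0.75 ln(1 − 0.470588) = −0.75 ln(0.529412)
  = −0.75 × (-0.635988) = 0.476991 substitutions/site.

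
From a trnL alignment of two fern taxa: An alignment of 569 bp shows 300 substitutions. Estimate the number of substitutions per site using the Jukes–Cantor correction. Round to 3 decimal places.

p = 300/569 ≈ 0.527241.
d = −(3/4) ln(1 − 4p/3) = −0.75 ln(1 − 0.702988) = −0.75 ln(0.297012)
  = −0.75 × (-1.213983) = 0.910487 substitutions/site.

0.910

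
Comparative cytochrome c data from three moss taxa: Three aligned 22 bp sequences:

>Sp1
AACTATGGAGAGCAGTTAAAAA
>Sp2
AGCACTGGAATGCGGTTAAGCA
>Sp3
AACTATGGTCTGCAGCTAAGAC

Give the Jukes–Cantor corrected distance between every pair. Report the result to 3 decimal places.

d(Sp1,Sp2) = 0.497, d(Sp1,Sp3) = 0.339, d(Sp2,Sp3) = 0.591

Sp1–Sp2: 8/22 sites differ → p ≈ 0.363636, d = −0.75 ln(1 − 0.484848) = 0.497470 ≈ 0.497.
Sp1–Sp3: 6/22 sites differ → p ≈ 0.272727, d = −0.75 ln(1 − 0.363636) = 0.338988 ≈ 0.339.
Sp2–Sp3: 9/22 sites differ → p ≈ 0.409091, d = −0.75 ln(1 − 0.545455) = 0.591344 ≈ 0.591.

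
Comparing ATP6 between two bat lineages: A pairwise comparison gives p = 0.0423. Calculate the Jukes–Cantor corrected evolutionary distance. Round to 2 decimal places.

d = −(3/4) ln(1 − 4p/3) = −0.75 ln(1 − 0.0564) = −0.75 ln(0.9436)
  = −0.75 × (-0.058053) = 0.043540 substitutions/site.

0.04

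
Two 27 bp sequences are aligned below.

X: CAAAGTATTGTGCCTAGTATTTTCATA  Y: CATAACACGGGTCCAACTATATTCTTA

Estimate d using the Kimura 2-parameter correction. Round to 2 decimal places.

Of 27 sites, 3 differences are transitions and 8 are transversions, so P = 3/27 ≈ 0.111111 and Q = 8/27 ≈ 0.296296.
Under the Kimura two-parameter model, d = −½ ln(1 − 2P − Q) − ¼ ln(1 − 2Q).
1 − 2P − Q = 0.481482, giving −½ ln(0.481482) = 0.365443.
1 − 2Q = 0.407408, giving −¼ ln(0.407408) = 0.224485.
d = 0.365443 + 0.224485 = 0.589928.

0.59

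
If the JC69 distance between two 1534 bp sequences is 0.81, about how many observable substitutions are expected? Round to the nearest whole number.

Invert JC69: p = (3/4)(1 − e^(−4d/3)) = 0.75 × (1 − e^(-1.08)) = 0.75 × (1 − 0.339596) = 0.495303.
Expected differing sites = pL ≈ 0.495303 × 1534 = 759.794802 ≈ 760.

760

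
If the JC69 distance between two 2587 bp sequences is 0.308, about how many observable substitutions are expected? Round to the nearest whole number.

653

Invert JC69: p = (3/4)(1 − e^(−4d/3)) = 0.75 × (1 − e^(-0.410667)) = 0.75 × (1 − 0.663208) = 0.252594.
Expected differing sites = pL ≈ 0.252594 × 2587 = 653.460678 ≈ 653.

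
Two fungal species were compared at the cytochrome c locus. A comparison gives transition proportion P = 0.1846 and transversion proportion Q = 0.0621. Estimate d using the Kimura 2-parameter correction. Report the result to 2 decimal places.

Under the Kimura two-parameter model, d = −½ ln(1 − 2P − Q) − ¼ ln(1 − 2Q).
1 − 2P − Q = 0.5687, giving −½ ln(0.5687) = 0.282201.
1 − 2Q = 0.8758, giving −¼ ln(0.8758) = 0.033154.
d = 0.282201 + 0.033154 = 0.315355.

0.32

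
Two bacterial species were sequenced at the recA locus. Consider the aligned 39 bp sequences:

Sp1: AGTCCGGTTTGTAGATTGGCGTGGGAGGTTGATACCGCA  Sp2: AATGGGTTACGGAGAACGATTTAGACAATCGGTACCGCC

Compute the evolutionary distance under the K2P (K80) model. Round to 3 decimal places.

Of 39 sites, 11 differences are transitions and 9 are transversions, so P = 11/39 ≈ 0.282051 and Q = 9/39 ≈ 0.230769.
Under the Kimura two-parameter model, d = −½ ln(1 − 2P − Q) − ¼ ln(1 − 2Q).
1 − 2P − Q = 0.205129, giving −½ ln(0.205129) = 0.792058.
1 − 2Q = 0.538462, giving −¼ ln(0.538462) = 0.154760.
d = 0.792058 + 0.154760 = 0.946818.

0.947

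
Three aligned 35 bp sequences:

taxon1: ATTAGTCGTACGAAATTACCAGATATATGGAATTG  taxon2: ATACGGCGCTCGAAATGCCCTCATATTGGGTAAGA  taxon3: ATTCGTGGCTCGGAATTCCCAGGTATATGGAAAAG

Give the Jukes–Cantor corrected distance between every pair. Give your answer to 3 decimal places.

d(taxon1,taxon2) = 0.635, d(taxon1,taxon3) = 0.315, d(taxon2,taxon3) = 0.513

taxon1–taxon2: 15/35 sites differ → p ≈ 0.428571, d = −0.75 ln(1 − 0.571428) = 0.635472 ≈ 0.635.
taxon1–taxon3: 9/35 sites differ → p ≈ 0.257143, d = −0.75 ln(1 − 0.342857) = 0.314890 ≈ 0.315.
taxon2–taxon3: 13/35 sites differ → p ≈ 0.371429, d = −0.75 ln(1 − 0.495239) = 0.512753 ≈ 0.513.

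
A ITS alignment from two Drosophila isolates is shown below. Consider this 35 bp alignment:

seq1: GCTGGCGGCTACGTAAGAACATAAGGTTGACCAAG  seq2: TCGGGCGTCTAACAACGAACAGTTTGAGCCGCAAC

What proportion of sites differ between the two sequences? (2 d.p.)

The sequences differ at 17 of 35 positions.
p = 17/35 = 0.485714… ≈ 0.49 (to 2 d.p.).

0.49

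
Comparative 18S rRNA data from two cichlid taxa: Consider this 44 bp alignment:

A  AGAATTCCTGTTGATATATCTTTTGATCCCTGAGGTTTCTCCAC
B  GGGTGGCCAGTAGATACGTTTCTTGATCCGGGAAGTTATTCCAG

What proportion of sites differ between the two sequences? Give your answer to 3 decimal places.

The sequences differ at 17 of 44 positions.
p = 17/44 = 0.386363… ≈ 0.386 (to 3 d.p.).

0.386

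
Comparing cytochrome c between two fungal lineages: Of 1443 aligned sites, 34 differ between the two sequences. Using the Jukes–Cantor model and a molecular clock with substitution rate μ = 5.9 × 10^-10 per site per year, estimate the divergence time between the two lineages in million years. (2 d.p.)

20.29

p = 34/1443 ≈ 0.023562.
d = −(3/4) ln(1 − 4p/3) = −0.75 ln(1 − 0.031416) = −0.75 ln(0.968584)
  = −0.75 × (-0.031920) = 0.023940 substitutions/site.
Under a molecular clock d = 2μt, so t = d/(2μ) = 0.023940 / (2 × 5.9 × 10^-10) = 20.29 million years.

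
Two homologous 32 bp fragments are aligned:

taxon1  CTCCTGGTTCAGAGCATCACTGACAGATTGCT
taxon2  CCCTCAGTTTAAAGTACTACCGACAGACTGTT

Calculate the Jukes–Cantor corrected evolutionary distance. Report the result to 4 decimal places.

The sequences differ at 12 of 32 sites, so p = 12/32 = 0.375.
d = −(3/4) ln(1 − 4p/3) = −0.75 ln(1 − 0.5) = −0.75 ln(0.5)
  = −0.75 × (-0.693147) = 0.519860 substitutions/site.

0.5199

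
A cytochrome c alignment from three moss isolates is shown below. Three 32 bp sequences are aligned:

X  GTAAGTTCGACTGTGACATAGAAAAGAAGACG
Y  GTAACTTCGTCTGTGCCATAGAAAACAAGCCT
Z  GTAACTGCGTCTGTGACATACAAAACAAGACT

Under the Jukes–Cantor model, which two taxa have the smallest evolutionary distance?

Y and Z

X–Y: 6/32 differ, p = 0.188, d = 0.216.
X–Z: 6/32 differ, p = 0.188, d = 0.216.
Y–Z: 4/32 differ, p = 0.125, d = 0.137.
The smallest distance is between Y and Z.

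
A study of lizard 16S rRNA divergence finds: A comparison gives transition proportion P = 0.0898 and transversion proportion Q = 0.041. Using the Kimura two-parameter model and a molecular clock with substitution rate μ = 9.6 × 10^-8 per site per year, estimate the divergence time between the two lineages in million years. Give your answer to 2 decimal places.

Under the Kimura two-parameter model, d = −½ ln(1 − 2P − Q) − ¼ ln(1 − 2Q).
1 − 2P − Q = 0.7794, giving −½ ln(0.7794) = 0.124615.
1 − 2Q = 0.918, giving −¼ ln(0.918) = 0.021389.
d = 0.124615 + 0.021389 = 0.146004.
Under a molecular clock d = 2μt, so t = d/(2μ) = 0.146004 / (2 × 9.6 × 10^-8) = 0.76 million years.

0.76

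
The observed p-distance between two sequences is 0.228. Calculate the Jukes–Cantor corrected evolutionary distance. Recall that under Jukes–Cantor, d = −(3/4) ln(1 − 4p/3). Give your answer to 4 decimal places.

0.2718

d = −(3/4) ln(1 − 4p/3) = −0.75 ln(1 − 0.304) = −0.75 ln(0.696)
  = −0.75 × (-0.362406) = 0.271805 substitutions/site.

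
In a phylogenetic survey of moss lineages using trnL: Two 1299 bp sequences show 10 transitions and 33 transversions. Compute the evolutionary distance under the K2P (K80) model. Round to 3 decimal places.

0.034

P = 10/1299 ≈ 0.007698 and Q = 33/1299 ≈ 0.025404.
Under the Kimura two-parameter model, d = −½ ln(1 − 2P − Q) − ¼ ln(1 − 2Q).
1 − 2P − Q = 0.9592, giving −½ ln(0.9592) = 0.020828.
1 − 2Q = 0.949192, giving −¼ ln(0.949192) = 0.013036.
d = 0.020828 + 0.013036 = 0.033864.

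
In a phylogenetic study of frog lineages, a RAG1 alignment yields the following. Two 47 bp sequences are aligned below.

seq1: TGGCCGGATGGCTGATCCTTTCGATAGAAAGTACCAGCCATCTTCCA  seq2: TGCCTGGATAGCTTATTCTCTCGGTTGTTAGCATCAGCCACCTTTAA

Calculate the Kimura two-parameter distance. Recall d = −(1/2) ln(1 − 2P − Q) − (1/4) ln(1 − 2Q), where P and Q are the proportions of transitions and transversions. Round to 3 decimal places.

0.431

Of 47 sites, 9 differences are transitions and 6 are transversions, so P = 9/47 ≈ 0.191489 and Q = 6/47 ≈ 0.12766.
Under the Kimura two-parameter model, d = −½ ln(1 − 2P − Q) − ¼ ln(1 − 2Q).
1 − 2P − Q = 0.489362, giving −½ ln(0.489362) = 0.357326.
1 − 2Q = 0.74468, giving −¼ ln(0.74468) = 0.073700.
d = 0.357326 + 0.073700 = 0.431026.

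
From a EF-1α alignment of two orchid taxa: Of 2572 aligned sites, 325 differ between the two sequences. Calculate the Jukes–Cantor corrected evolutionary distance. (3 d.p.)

p = 325/2572 ≈ 0.126361.
d = −(3/4) ln(1 − 4p/3) = −0.75 ln(1 − 0.168481) = −0.75 ln(0.831519)
  = −0.75 × (-0.184501) = 0.138376 substitutions/site.

0.138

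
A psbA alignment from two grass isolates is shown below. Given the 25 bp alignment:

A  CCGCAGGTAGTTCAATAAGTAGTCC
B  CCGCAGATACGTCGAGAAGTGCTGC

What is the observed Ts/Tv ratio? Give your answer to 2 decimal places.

Transitions are A↔G and C↔T; transversions are all other mismatches.
Transitions: 3. Transversions: 5.
R = 3/5 = 0.60.

0.60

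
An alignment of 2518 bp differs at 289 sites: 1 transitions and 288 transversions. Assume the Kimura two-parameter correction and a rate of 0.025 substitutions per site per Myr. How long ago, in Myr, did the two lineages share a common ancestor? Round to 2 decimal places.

2.52

P = 1/2518 ≈ 0.000397 and Q = 288/2518 ≈ 0.114376.
Under the Kimura two-parameter model, d = −½ ln(1 − 2P − Q) − ¼ ln(1 − 2Q).
1 − 2P − Q = 0.88483, giving −½ ln(0.88483) = 0.061180.
1 − 2Q = 0.771248, giving −¼ ln(0.771248) = 0.064936.
d = 0.061180 + 0.064936 = 0.126116.
Under a molecular clock d = 2μt, so t = d/(2μ) = 0.126116 / (2 × 0.025) = 2.52 Myr.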